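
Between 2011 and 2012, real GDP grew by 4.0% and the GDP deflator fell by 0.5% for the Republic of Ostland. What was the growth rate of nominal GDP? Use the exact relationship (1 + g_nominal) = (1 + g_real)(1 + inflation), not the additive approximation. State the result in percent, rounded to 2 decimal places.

(1 + g_nom) = (1 + g_real)(1 + π) = 1.0400 × 0.9950 = 1.03480.

3.48%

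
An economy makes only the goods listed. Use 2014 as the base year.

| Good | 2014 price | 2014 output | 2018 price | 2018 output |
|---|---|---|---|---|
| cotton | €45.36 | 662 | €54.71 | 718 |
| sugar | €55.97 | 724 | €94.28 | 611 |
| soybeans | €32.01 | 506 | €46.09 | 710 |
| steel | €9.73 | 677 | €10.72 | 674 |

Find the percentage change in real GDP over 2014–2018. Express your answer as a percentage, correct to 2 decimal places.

Real GDP 2014 = Nominal GDP 2014 = 45.36·662 + 55.97·724 + 32.01·506 + 9.73·677 = 93334.87.
Real GDP 2018 (at 2014 prices) = 45.36·718 + 55.97·611 + 32.01·710 + 9.73·674 = 96051.27.
Real growth = 96051.27/93334.87 − 1 = 0.0291.

2.91%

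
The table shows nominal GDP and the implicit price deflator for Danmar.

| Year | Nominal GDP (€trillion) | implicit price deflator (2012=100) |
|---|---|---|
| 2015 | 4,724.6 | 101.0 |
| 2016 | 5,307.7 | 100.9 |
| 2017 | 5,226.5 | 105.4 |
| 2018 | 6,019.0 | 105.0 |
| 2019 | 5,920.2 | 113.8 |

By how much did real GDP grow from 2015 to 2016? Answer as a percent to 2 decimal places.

Real GDP 2015 = 4724.6/1.010 = 4677.82.
Real GDP 2016 = 5307.7/1.009 = 5260.36.
Change = 5260.36/4677.82 − 1 = 0.1245.

12.45%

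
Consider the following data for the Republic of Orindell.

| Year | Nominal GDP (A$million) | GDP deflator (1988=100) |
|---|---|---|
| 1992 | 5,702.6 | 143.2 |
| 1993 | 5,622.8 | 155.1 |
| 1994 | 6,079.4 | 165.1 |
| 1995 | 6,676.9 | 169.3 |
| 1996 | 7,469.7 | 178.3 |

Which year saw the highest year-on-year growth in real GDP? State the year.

1993: real = 5622.8/1.551 = 3625.27; growth vs 1992 (3982.26) = -8.96%.
1994: real = 6079.4/1.651 = 3682.25; growth vs 1993 (3625.27) = 1.57%.
1995: real = 6676.9/1.693 = 3943.83; growth vs 1994 (3682.25) = 7.10%.
1996: real = 7469.7/1.783 = 4189.40; growth vs 1995 (3943.83) = 6.23%.

1995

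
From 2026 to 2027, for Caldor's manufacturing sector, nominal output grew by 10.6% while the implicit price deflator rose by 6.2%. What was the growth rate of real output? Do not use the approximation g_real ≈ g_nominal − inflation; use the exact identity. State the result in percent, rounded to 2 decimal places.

4.14%

(1 + g_nom) = (1 + g_real)(1 + π), so g_real = 1.1060 / 1.0620 − 1 = 0.04143.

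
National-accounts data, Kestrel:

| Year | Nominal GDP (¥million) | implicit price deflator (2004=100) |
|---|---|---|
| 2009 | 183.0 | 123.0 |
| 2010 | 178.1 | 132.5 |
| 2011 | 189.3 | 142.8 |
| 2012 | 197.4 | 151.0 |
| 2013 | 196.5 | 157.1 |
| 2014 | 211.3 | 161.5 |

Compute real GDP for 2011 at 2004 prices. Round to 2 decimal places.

Real GDP 2011 = 189.3 / 1.428 = 132.56.

¥132.56 million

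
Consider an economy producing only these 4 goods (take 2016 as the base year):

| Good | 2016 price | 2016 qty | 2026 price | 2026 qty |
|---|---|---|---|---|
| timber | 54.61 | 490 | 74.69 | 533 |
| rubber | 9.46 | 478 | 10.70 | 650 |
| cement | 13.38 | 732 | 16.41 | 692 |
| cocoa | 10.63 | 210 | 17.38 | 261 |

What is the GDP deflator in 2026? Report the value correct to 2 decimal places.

132.50

Nominal GDP 2026 = 74.69·533 + 10.70·650 + 16.41·692 + 17.38·261 = 62656.67.
Real GDP 2026 (at 2016 prices) = 54.61·533 + 9.46·650 + 13.38·692 + 10.63·261 = 47289.52.
Deflator = Nominal/Real × 100 = 62656.67/47289.52 × 100 = 132.496.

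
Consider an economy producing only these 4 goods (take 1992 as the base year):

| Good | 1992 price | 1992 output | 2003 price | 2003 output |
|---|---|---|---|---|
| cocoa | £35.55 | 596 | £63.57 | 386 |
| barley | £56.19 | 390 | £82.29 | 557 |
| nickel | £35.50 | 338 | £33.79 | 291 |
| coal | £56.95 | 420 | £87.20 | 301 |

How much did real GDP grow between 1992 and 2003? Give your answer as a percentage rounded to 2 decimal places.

-8.26%

Real GDP 1992 = Nominal GDP 1992 = 35.55·596 + 56.19·390 + 35.50·338 + 56.95·420 = 79019.90.
Real GDP 2003 (at 1992 prices) = 35.55·386 + 56.19·557 + 35.50·291 + 56.95·301 = 72492.58.
Real growth = 72492.58/79019.90 − 1 = -0.0826.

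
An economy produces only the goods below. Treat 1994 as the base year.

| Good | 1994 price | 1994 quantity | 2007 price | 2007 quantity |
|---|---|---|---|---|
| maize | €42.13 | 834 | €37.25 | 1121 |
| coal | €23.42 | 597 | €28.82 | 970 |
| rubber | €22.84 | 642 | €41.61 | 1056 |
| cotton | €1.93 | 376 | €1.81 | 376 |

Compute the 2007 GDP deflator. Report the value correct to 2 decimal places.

Nominal GDP 2007 = 37.25·1121 + 28.82·970 + 41.61·1056 + 1.81·376 = 114333.37.
Real GDP 2007 (at 1994 prices) = 42.13·1121 + 23.42·970 + 22.84·1056 + 1.93·376 = 94789.85.
Deflator = Nominal/Real × 100 = 114333.37/94789.85 × 100 = 120.618.

120.62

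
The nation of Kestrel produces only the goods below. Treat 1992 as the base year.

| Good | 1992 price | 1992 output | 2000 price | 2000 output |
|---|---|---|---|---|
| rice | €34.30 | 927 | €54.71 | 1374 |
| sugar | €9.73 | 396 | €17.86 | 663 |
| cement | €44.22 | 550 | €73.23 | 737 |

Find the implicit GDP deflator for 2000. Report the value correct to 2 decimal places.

Nominal GDP 2000 = 54.71·1374 + 17.86·663 + 73.23·737 = 140983.23.
Real GDP 2000 (at 1992 prices) = 34.30·1374 + 9.73·663 + 44.22·737 = 86169.33.
Deflator = Nominal/Real × 100 = 140983.23/86169.33 × 100 = 163.612.

163.61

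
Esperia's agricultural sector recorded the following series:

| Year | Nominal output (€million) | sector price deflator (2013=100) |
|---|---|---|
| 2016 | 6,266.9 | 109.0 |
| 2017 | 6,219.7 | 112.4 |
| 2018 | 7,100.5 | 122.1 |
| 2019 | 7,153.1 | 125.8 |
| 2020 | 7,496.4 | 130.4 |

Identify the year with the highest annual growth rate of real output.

2018

2017: real = 6219.7/1.124 = 5533.54; growth vs 2016 (5749.45) = -3.76%.
2018: real = 7100.5/1.221 = 5815.32; growth vs 2017 (5533.54) = 5.09%.
2019: real = 7153.1/1.258 = 5686.09; growth vs 2018 (5815.32) = -2.22%.
2020: real = 7496.4/1.304 = 5748.77; growth vs 2019 (5686.09) = 1.10%.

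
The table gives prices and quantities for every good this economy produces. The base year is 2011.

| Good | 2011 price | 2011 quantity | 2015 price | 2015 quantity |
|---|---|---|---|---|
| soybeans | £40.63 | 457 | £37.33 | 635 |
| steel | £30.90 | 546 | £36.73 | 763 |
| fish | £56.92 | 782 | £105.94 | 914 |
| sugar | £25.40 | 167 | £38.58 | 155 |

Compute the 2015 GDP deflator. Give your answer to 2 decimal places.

146.71

Nominal GDP 2015 = 37.33·635 + 36.73·763 + 105.94·914 + 38.58·155 = 154538.60.
Real GDP 2015 (at 2011 prices) = 40.63·635 + 30.90·763 + 56.92·914 + 25.40·155 = 105338.63.
Deflator = Nominal/Real × 100 = 154538.60/105338.63 × 100 = 146.706.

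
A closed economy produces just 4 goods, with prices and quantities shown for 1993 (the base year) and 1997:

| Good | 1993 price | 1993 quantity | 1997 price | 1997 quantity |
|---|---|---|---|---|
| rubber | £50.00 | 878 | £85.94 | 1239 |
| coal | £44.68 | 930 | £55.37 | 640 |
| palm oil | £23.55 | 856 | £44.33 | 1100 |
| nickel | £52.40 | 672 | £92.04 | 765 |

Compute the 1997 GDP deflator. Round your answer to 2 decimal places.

Nominal GDP 1997 = 85.94·1239 + 55.37·640 + 44.33·1100 + 92.04·765 = 261090.06.
Real GDP 1997 (at 1993 prices) = 50.00·1239 + 44.68·640 + 23.55·1100 + 52.40·765 = 156536.20.
Deflator = Nominal/Real × 100 = 261090.06/156536.20 × 100 = 166.792.

166.79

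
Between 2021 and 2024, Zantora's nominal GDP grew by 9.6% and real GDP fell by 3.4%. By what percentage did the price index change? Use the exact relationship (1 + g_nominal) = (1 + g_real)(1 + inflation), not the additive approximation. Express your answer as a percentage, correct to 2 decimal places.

13.46%

(1 + g_nom) = (1 + g_real)(1 + π), so π = 1.0960 / 0.9660 − 1 = 0.13458.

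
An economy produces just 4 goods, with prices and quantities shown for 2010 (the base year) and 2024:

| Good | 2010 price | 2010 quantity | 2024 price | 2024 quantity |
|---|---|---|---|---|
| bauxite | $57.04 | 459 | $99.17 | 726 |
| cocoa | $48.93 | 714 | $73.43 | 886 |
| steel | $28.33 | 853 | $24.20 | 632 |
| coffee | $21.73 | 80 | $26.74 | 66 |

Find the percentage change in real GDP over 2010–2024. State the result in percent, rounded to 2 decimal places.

19.63%

Real GDP 2010 = Nominal GDP 2010 = 57.04·459 + 48.93·714 + 28.33·853 + 21.73·80 = 87021.27.
Real GDP 2024 (at 2010 prices) = 57.04·726 + 48.93·886 + 28.33·632 + 21.73·66 = 104101.76.
Real growth = 104101.76/87021.27 − 1 = 0.1963.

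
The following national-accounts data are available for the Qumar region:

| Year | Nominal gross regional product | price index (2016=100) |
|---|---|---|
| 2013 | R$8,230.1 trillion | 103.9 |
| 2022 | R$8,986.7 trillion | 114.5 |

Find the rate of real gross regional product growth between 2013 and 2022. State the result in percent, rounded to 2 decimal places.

-0.92%

Deflate each year: 2013 → 8230.1/1.039 = 7921.17; 2022 → 8986.7/1.145 = 7848.65.
So real gross regional product changed by 7848.65/7921.17 − 1 = -0.0092, i.e. -0.92%.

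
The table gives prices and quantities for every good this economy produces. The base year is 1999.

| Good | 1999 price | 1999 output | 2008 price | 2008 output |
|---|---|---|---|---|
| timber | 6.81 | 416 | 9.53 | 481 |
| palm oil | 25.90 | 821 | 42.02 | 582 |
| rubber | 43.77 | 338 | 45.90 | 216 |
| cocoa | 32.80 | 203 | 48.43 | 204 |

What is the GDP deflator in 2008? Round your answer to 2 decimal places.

Nominal GDP 2008 = 9.53·481 + 42.02·582 + 45.90·216 + 48.43·204 = 48833.69.
Real GDP 2008 (at 1999 prices) = 6.81·481 + 25.90·582 + 43.77·216 + 32.80·204 = 34494.93.
Deflator = Nominal/Real × 100 = 48833.69/34494.93 × 100 = 141.568.

141.57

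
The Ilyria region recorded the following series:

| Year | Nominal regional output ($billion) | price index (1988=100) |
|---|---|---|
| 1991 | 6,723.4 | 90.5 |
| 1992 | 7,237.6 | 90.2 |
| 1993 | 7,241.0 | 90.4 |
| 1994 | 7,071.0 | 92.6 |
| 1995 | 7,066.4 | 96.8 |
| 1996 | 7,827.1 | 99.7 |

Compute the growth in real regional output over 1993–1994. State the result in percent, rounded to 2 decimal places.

-4.67%

Real regional output 1993 = 7241.0/0.904 = 8009.96.
Real regional output 1994 = 7071.0/0.926 = 7636.07.
Change = 7636.07/8009.96 − 1 = -0.0467.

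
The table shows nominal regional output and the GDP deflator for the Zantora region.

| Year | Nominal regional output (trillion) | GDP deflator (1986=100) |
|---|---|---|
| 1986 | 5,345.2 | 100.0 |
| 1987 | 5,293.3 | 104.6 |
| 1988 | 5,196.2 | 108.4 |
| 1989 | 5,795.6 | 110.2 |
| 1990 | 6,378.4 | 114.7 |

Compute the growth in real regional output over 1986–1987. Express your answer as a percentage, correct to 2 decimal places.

Real regional output 1986 = 5345.2/1.000 = 5345.20.
Real regional output 1987 = 5293.3/1.046 = 5060.52.
Change = 5060.52/5345.20 − 1 = -0.0533.

-5.33%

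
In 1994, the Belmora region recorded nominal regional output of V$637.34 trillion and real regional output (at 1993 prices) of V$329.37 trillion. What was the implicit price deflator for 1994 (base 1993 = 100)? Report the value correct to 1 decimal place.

implicit price deflator = (Nominal / Real) × 100 = 637.34 / 329.37 × 100 = 193.50.

193.5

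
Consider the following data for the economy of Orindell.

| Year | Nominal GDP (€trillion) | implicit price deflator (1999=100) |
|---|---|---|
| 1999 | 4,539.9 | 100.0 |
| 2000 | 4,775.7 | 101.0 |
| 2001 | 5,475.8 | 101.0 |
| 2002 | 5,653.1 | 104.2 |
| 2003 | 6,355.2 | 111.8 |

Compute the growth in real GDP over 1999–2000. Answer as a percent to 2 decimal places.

4.15%

Real GDP 1999 = 4539.9/1.000 = 4539.90.
Real GDP 2000 = 4775.7/1.010 = 4728.42.
Change = 4728.42/4539.90 − 1 = 0.0415.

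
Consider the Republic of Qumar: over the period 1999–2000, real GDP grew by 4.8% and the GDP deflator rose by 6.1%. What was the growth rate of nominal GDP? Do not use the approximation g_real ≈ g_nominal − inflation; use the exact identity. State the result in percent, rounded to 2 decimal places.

11.19%

(1 + g_nom) = (1 + g_real)(1 + π) = 1.0480 × 1.0610 = 1.11193.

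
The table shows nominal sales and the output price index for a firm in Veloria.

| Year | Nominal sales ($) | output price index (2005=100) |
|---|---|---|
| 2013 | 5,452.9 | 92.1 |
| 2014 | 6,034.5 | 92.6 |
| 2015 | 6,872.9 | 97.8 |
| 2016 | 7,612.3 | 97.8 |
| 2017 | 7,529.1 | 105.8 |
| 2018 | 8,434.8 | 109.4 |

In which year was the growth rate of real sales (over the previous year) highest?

2014: real = 6034.5/0.926 = 6516.74; growth vs 2013 (5920.63) = 10.07%.
2015: real = 6872.9/0.978 = 7027.51; growth vs 2014 (6516.74) = 7.84%.
2016: real = 7612.3/0.978 = 7783.54; growth vs 2015 (7027.51) = 10.76%.
2017: real = 7529.1/1.058 = 7116.35; growth vs 2016 (7783.54) = -8.57%.
2018: real = 8434.8/1.094 = 7710.05; growth vs 2017 (7116.35) = 8.34%.

2016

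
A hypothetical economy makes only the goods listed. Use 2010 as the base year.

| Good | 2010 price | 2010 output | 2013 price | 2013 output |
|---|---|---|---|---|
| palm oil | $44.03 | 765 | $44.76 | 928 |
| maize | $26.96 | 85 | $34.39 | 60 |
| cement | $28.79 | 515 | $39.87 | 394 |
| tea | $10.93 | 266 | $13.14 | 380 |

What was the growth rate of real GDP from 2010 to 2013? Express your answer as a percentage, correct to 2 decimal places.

7.94%

Real GDP 2010 = Nominal GDP 2010 = 44.03·765 + 26.96·85 + 28.79·515 + 10.93·266 = 53708.78.
Real GDP 2013 (at 2010 prices) = 44.03·928 + 26.96·60 + 28.79·394 + 10.93·380 = 57974.10.
Real growth = 57974.10/53708.78 − 1 = 0.0794.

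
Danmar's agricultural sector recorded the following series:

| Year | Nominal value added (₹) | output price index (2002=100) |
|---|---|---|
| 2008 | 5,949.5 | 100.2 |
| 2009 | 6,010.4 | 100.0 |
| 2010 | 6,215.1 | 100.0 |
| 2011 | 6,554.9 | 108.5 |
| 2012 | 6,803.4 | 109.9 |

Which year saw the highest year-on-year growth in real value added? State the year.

2009: real = 6010.4/1.000 = 6010.40; growth vs 2008 (5937.62) = 1.23%.
2010: real = 6215.1/1.000 = 6215.10; growth vs 2009 (6010.40) = 3.41%.
2011: real = 6554.9/1.085 = 6041.38; growth vs 2010 (6215.10) = -2.80%.
2012: real = 6803.4/1.099 = 6190.54; growth vs 2011 (6041.38) = 2.47%.

2010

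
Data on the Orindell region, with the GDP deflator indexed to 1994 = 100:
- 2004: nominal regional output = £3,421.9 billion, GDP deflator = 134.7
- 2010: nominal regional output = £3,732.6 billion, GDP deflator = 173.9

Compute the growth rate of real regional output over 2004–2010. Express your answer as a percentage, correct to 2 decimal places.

-15.51%

Real regional output 2004 = 3421.9 / 1.347 = 2540.39.
Real regional output 2010 = 3732.6 / 1.739 = 2146.41.
Real growth = 2146.41 / 2540.39 − 1 = -0.1551.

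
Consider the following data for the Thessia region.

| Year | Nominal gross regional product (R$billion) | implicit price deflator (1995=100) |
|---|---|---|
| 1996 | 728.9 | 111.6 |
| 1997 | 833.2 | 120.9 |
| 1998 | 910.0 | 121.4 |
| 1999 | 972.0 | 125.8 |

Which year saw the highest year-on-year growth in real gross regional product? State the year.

1997: real = 833.2/1.209 = 689.16; growth vs 1996 (653.14) = 5.51%.
1998: real = 910.0/1.214 = 749.59; growth vs 1997 (689.16) = 8.77%.
1999: real = 972.0/1.258 = 772.66; growth vs 1998 (749.59) = 3.08%.

1998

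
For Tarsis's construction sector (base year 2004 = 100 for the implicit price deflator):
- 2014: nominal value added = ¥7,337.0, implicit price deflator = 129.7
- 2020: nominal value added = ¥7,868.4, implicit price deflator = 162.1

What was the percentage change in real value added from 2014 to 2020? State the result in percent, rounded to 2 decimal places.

Real value added 2014 = 7337.0 / 1.297 = 5656.90.
Real value added 2020 = 7868.4 / 1.621 = 4854.04.
Real growth = 4854.04 / 5656.90 − 1 = -0.1419.

-14.19%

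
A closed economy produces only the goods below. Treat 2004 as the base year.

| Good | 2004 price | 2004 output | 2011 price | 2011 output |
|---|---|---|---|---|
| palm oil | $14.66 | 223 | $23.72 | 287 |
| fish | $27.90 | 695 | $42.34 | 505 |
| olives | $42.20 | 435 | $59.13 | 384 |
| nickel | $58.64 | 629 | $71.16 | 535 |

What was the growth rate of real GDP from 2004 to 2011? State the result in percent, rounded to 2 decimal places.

Real GDP 2004 = Nominal GDP 2004 = 14.66·223 + 27.90·695 + 42.20·435 + 58.64·629 = 77901.24.
Real GDP 2011 (at 2004 prices) = 14.66·287 + 27.90·505 + 42.20·384 + 58.64·535 = 65874.12.
Real growth = 65874.12/77901.24 − 1 = -0.1544.

-15.44%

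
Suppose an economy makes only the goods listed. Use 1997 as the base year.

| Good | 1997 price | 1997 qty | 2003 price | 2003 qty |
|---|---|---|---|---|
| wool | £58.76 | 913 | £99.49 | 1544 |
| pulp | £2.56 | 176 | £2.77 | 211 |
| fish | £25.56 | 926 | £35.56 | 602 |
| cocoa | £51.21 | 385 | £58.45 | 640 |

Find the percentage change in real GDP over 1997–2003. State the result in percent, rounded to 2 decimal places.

43.03%

Real GDP 1997 = Nominal GDP 1997 = 58.76·913 + 2.56·176 + 25.56·926 + 51.21·385 = 97482.85.
Real GDP 2003 (at 1997 prices) = 58.76·1544 + 2.56·211 + 25.56·602 + 51.21·640 = 139427.12.
Real growth = 139427.12/97482.85 − 1 = 0.4303.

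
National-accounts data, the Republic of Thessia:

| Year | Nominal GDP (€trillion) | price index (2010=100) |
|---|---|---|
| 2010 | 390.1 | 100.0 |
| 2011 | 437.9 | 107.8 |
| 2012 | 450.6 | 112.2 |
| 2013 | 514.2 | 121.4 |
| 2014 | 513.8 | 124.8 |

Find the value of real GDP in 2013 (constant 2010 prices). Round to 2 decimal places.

Real GDP 2013 = 514.2 / 1.214 = 423.56.

€423.56 trillion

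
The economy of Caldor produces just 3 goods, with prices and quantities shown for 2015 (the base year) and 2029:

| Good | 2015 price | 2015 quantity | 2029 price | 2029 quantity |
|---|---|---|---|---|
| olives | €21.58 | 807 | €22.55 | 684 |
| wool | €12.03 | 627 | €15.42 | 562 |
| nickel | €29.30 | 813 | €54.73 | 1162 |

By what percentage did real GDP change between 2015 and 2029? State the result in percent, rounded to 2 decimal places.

13.92%

Real GDP 2015 = Nominal GDP 2015 = 21.58·807 + 12.03·627 + 29.30·813 = 48778.77.
Real GDP 2029 (at 2015 prices) = 21.58·684 + 12.03·562 + 29.30·1162 = 55568.18.
Real growth = 55568.18/48778.77 − 1 = 0.1392.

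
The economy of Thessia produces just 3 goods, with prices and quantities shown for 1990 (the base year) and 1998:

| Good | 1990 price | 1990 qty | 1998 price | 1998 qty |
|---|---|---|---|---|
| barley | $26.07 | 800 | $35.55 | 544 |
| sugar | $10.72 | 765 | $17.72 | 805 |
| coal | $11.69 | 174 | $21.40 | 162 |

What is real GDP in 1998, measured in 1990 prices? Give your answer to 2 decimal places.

Real GDP 1998 = Σ (p_1990 × q_1998) = 26.07·544 + 10.72·805 + 11.69·162 = 24705.46.

$24705.46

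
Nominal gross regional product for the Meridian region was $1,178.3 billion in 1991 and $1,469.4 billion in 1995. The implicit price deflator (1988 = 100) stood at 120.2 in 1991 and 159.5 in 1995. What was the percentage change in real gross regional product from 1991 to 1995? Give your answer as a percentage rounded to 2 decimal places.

Real gross regional product 1991 = 1178.3 / 1.202 = 980.28.
Real gross regional product 1995 = 1469.4 / 1.595 = 921.25.
Real growth = 921.25 / 980.28 − 1 = -0.0602.

-6.02%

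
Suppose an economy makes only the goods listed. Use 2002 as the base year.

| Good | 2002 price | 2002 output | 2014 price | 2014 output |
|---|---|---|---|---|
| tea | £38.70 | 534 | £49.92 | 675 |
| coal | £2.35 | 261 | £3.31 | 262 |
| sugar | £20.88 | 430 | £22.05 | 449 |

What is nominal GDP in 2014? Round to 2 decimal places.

£44463.67

Nominal GDP 2014 = Σ (p_2014 × q_2014) = 49.92·675 + 3.31·262 + 22.05·449 = 44463.67.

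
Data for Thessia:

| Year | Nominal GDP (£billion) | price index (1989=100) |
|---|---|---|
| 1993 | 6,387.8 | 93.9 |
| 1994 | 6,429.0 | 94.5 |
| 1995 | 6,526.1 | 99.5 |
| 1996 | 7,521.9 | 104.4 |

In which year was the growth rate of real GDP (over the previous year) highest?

1994: real = 6429.0/0.945 = 6803.17; growth vs 1993 (6802.77) = 0.01%.
1995: real = 6526.1/0.995 = 6558.89; growth vs 1994 (6803.17) = -3.59%.
1996: real = 7521.9/1.044 = 7204.89; growth vs 1995 (6558.89) = 9.85%.

1996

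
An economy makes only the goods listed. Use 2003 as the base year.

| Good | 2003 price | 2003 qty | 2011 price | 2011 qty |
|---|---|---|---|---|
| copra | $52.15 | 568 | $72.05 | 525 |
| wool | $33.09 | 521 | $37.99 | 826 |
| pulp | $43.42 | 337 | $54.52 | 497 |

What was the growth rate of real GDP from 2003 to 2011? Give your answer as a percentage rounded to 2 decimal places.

24.06%

Real GDP 2003 = Nominal GDP 2003 = 52.15·568 + 33.09·521 + 43.42·337 = 61493.63.
Real GDP 2011 (at 2003 prices) = 52.15·525 + 33.09·826 + 43.42·497 = 76290.83.
Real growth = 76290.83/61493.63 − 1 = 0.2406.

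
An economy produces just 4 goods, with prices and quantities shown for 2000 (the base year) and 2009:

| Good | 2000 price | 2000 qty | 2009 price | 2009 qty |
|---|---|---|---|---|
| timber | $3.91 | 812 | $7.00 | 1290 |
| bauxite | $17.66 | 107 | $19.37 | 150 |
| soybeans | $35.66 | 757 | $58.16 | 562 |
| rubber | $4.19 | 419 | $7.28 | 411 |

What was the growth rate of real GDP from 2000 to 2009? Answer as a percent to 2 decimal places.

Real GDP 2000 = Nominal GDP 2000 = 3.91·812 + 17.66·107 + 35.66·757 + 4.19·419 = 33814.77.
Real GDP 2009 (at 2000 prices) = 3.91·1290 + 17.66·150 + 35.66·562 + 4.19·411 = 29455.91.
Real growth = 29455.91/33814.77 − 1 = -0.1289.

-12.89%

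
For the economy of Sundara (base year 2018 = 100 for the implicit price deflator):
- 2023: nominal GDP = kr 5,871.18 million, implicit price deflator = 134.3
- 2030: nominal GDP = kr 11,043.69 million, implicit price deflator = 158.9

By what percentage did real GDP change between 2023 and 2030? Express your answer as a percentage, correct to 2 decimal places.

58.98%

Deflate each year: 2023 → 5871.18/1.343 = 4371.69; 2030 → 11043.69/1.589 = 6950.09.
So real GDP changed by 6950.09/4371.69 − 1 = 0.5898, i.e. 58.98%.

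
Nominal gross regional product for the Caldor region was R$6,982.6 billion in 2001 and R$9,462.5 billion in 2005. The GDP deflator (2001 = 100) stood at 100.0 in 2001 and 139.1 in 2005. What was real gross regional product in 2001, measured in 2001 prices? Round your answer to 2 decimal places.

R$6,982.60 billion

Real gross regional product = Nominal / (GDP deflator/100) = 6982.6 / 1.000 = 6982.60.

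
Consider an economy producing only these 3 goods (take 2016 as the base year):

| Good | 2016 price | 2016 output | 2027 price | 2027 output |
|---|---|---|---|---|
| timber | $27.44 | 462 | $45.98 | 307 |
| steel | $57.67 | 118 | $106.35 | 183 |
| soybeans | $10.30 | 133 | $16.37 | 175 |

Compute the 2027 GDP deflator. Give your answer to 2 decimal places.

Nominal GDP 2027 = 45.98·307 + 106.35·183 + 16.37·175 = 36442.66.
Real GDP 2027 (at 2016 prices) = 27.44·307 + 57.67·183 + 10.30·175 = 20780.19.
Deflator = Nominal/Real × 100 = 36442.66/20780.19 × 100 = 175.372.

175.37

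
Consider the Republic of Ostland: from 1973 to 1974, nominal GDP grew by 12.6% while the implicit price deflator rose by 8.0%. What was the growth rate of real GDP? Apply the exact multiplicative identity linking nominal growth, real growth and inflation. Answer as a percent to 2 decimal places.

4.26%

(1 + g_nom) = (1 + g_real)(1 + π), so g_real = 1.1260 / 1.0800 − 1 = 0.04259.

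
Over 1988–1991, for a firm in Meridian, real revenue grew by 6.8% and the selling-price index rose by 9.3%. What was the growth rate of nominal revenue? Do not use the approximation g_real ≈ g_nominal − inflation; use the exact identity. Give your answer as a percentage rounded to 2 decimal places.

16.73%

(1 + g_nom) = (1 + g_real)(1 + π) = 1.0680 × 1.0930 = 1.16732.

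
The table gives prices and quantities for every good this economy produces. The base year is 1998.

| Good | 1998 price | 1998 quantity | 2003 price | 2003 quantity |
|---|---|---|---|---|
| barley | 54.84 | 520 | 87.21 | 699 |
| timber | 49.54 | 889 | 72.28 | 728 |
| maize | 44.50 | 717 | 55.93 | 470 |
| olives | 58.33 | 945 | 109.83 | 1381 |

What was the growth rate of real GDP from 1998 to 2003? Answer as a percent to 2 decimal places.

Real GDP 1998 = Nominal GDP 1998 = 54.84·520 + 49.54·889 + 44.50·717 + 58.33·945 = 159586.21.
Real GDP 2003 (at 1998 prices) = 54.84·699 + 49.54·728 + 44.50·470 + 58.33·1381 = 175867.01.
Real growth = 175867.01/159586.21 − 1 = 0.1020.

10.20%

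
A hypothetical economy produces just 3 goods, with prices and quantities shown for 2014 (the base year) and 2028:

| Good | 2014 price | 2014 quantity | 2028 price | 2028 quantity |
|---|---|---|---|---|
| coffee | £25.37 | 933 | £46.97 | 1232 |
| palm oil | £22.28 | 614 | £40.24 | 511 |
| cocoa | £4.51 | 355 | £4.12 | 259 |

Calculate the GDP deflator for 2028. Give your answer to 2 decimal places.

181.46

Nominal GDP 2028 = 46.97·1232 + 40.24·511 + 4.12·259 = 79496.76.
Real GDP 2028 (at 2014 prices) = 25.37·1232 + 22.28·511 + 4.51·259 = 43809.01.
Deflator = Nominal/Real × 100 = 79496.76/43809.01 × 100 = 181.462.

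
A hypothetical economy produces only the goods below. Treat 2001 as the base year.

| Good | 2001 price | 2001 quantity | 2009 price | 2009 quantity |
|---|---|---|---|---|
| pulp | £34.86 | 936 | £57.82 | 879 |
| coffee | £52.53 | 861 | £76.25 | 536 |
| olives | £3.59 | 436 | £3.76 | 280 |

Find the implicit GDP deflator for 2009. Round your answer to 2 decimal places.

Nominal GDP 2009 = 57.82·879 + 76.25·536 + 3.76·280 = 92746.58.
Real GDP 2009 (at 2001 prices) = 34.86·879 + 52.53·536 + 3.59·280 = 59803.22.
Deflator = Nominal/Real × 100 = 92746.58/59803.22 × 100 = 155.086.

155.09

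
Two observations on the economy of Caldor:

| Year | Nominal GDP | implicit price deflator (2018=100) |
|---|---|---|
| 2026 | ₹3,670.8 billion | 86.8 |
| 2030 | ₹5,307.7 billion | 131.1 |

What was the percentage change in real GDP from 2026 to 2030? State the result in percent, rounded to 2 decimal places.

-4.27%

Deflate each year: 2026 → 3670.8/0.868 = 4229.03; 2030 → 5307.7/1.311 = 4048.59.
So real GDP changed by 4048.59/4229.03 − 1 = -0.0427, i.e. -4.27%.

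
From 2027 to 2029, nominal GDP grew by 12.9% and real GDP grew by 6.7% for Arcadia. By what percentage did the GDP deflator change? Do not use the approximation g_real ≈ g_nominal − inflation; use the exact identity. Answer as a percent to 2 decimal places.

5.81%

(1 + g_nom) = (1 + g_real)(1 + π), so π = 1.1290 / 1.0670 − 1 = 0.05811.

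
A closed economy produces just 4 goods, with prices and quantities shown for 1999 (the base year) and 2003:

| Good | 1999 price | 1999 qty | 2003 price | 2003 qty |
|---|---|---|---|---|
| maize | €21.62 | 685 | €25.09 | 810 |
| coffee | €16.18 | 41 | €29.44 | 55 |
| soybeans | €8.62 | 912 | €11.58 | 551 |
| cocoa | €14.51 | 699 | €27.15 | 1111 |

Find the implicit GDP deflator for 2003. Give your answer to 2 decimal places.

148.93

Nominal GDP 2003 = 25.09·810 + 29.44·55 + 11.58·551 + 27.15·1111 = 58486.33.
Real GDP 2003 (at 1999 prices) = 21.62·810 + 16.18·55 + 8.62·551 + 14.51·1111 = 39272.33.
Deflator = Nominal/Real × 100 = 58486.33/39272.33 × 100 = 148.925.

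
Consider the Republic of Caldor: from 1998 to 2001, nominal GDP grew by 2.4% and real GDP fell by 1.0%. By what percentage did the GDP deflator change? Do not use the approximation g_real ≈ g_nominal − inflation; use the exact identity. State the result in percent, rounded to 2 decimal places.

(1 + g_nom) = (1 + g_real)(1 + π), so π = 1.0240 / 0.9900 − 1 = 0.03434.

3.43%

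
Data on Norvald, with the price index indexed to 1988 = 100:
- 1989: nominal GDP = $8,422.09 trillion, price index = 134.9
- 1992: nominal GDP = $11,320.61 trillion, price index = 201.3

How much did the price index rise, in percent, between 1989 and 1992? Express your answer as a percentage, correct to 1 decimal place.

49.2%

Price-level change = 201.3 / 134.9 − 1 = 0.4922.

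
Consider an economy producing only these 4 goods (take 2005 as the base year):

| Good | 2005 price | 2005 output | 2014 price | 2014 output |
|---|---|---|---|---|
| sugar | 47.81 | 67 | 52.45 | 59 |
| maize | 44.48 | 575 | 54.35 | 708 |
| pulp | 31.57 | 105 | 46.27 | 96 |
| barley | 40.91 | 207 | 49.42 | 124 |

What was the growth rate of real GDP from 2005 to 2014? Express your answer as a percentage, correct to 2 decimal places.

Real GDP 2005 = Nominal GDP 2005 = 47.81·67 + 44.48·575 + 31.57·105 + 40.91·207 = 40562.49.
Real GDP 2014 (at 2005 prices) = 47.81·59 + 44.48·708 + 31.57·96 + 40.91·124 = 42416.19.
Real growth = 42416.19/40562.49 − 1 = 0.0457.

4.57%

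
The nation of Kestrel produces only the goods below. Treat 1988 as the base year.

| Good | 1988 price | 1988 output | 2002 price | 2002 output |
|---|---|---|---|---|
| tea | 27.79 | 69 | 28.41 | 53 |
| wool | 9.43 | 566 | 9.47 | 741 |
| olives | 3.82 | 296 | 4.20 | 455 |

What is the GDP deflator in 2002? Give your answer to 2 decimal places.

Nominal GDP 2002 = 28.41·53 + 9.47·741 + 4.20·455 = 10434.00.
Real GDP 2002 (at 1988 prices) = 27.79·53 + 9.43·741 + 3.82·455 = 10198.60.
Deflator = Nominal/Real × 100 = 10434.00/10198.60 × 100 = 102.308.

102.31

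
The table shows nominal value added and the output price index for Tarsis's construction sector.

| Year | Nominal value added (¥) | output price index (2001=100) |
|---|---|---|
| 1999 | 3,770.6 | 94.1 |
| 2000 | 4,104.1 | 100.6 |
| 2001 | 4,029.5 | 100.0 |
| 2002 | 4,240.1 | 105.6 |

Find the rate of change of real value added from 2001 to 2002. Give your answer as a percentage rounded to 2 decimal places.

Real value added 2001 = 4029.5/1.000 = 4029.50.
Real value added 2002 = 4240.1/1.056 = 4015.25.
Change = 4015.25/4029.50 − 1 = -0.0035.

-0.35%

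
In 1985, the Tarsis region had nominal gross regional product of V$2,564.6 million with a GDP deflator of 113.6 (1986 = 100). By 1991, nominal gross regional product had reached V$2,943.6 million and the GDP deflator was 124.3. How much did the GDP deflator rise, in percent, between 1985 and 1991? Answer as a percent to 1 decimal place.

9.4%

Price-level change = 124.3 / 113.6 − 1 = 0.0942.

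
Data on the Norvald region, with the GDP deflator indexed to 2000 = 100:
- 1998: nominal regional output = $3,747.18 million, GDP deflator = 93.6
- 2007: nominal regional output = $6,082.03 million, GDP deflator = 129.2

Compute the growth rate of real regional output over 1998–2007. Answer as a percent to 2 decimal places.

17.59%

Deflate each year: 1998 → 3747.18/0.936 = 4003.40; 2007 → 6082.03/1.292 = 4707.45.
So real regional output changed by 4707.45/4003.40 − 1 = 0.1759, i.e. 17.59%.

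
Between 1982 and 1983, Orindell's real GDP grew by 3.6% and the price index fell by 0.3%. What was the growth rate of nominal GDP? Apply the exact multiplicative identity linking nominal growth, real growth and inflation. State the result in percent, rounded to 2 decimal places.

(1 + g_nom) = (1 + g_real)(1 + π) = 1.0360 × 0.9970 = 1.03289.

3.29%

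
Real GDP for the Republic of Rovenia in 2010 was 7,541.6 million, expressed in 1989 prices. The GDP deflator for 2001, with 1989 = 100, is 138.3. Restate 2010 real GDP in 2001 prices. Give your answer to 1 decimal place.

Real GDP in 2001 prices = Real GDP in 1989 prices × (P_2001/P_1989) = 7541.6 × 1.383 = 10430.03.

10,430.0 million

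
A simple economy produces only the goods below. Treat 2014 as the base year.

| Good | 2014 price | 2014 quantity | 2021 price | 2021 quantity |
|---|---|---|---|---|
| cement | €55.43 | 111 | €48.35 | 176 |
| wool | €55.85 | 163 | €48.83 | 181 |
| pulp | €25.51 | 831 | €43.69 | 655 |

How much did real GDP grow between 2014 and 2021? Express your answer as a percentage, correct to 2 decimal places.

0.33%

Real GDP 2014 = Nominal GDP 2014 = 55.43·111 + 55.85·163 + 25.51·831 = 36455.09.
Real GDP 2021 (at 2014 prices) = 55.43·176 + 55.85·181 + 25.51·655 = 36573.58.
Real growth = 36573.58/36455.09 − 1 = 0.0033.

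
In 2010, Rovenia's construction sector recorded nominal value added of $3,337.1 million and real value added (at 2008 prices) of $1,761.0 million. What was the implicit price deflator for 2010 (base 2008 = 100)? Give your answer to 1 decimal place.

implicit price deflator = (Nominal / Real) × 100 = 3337.1 / 1761.0 × 100 = 189.50.

189.5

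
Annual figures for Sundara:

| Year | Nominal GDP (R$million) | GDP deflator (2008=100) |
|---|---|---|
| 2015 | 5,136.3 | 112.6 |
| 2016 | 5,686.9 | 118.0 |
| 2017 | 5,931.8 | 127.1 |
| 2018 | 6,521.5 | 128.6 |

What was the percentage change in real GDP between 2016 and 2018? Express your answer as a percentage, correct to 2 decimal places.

5.22%

Real GDP 2016 = 5686.9/1.180 = 4819.41.
Real GDP 2018 = 6521.5/1.286 = 5071.15.
Change = 5071.15/4819.41 − 1 = 0.0522.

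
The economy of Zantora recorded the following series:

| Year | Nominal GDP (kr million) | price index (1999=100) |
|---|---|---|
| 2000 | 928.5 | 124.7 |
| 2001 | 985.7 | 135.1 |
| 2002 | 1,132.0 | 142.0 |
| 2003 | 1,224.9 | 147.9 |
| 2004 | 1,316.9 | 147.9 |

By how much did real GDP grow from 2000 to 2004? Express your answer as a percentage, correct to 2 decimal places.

19.58%

Real GDP 2000 = 928.5/1.247 = 744.59.
Real GDP 2004 = 1316.9/1.479 = 890.40.
Change = 890.40/744.59 − 1 = 0.1958.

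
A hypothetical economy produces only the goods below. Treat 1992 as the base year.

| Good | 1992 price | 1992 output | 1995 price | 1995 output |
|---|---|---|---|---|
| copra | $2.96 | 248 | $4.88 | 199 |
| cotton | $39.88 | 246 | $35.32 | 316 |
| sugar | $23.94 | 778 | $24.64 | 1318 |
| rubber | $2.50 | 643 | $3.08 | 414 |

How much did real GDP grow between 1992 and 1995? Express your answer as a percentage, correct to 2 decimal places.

Real GDP 1992 = Nominal GDP 1992 = 2.96·248 + 39.88·246 + 23.94·778 + 2.50·643 = 30777.38.
Real GDP 1995 (at 1992 prices) = 2.96·199 + 39.88·316 + 23.94·1318 + 2.50·414 = 45779.04.
Real growth = 45779.04/30777.38 − 1 = 0.4874.

48.74%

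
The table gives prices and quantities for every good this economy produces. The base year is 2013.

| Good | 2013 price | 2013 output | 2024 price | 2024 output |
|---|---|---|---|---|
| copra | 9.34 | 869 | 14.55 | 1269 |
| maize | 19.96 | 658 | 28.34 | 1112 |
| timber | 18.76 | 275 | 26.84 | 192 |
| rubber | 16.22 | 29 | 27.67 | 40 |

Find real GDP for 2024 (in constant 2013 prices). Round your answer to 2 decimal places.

38298.70

Real GDP 2024 = Σ (p_2013 × q_2024) = 9.34·1269 + 19.96·1112 + 18.76·192 + 16.22·40 = 38298.70.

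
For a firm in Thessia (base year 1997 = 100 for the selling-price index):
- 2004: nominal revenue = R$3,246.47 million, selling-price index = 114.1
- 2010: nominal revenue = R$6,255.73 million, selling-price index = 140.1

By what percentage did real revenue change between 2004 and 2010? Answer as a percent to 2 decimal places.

Deflate each year: 2004 → 3246.47/1.141 = 2845.28; 2010 → 6255.73/1.401 = 4465.19.
So real revenue changed by 4465.19/2845.28 − 1 = 0.5693, i.e. 56.93%.

56.93%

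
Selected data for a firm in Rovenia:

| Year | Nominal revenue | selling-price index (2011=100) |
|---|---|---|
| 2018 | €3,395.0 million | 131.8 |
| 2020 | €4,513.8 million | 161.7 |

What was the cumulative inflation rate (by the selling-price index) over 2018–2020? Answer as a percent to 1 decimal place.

Price-level change = 161.7 / 131.8 − 1 = 0.2269.

22.7%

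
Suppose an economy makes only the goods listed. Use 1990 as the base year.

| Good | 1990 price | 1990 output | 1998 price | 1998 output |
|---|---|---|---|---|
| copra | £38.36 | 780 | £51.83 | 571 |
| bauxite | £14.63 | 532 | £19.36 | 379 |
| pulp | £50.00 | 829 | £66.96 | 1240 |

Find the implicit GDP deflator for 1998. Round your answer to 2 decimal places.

Nominal GDP 1998 = 51.83·571 + 19.36·379 + 66.96·1240 = 119962.77.
Real GDP 1998 (at 1990 prices) = 38.36·571 + 14.63·379 + 50.00·1240 = 89448.33.
Deflator = Nominal/Real × 100 = 119962.77/89448.33 × 100 = 134.114.

134.11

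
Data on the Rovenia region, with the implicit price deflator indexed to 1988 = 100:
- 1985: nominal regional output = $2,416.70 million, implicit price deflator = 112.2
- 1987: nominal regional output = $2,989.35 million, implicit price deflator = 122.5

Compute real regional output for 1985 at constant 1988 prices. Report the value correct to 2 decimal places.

Real regional output = Nominal / (implicit price deflator/100) = 2416.70 / 1.122 = 2153.92.

$2,153.92 million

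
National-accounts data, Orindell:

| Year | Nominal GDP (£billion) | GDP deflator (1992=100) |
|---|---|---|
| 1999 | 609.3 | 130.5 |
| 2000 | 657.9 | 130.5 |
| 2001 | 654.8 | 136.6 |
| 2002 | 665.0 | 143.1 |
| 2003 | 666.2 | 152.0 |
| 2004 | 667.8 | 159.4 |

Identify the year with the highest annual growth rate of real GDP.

2000

2000: real = 657.9/1.305 = 504.14; growth vs 1999 (466.90) = 7.98%.
2001: real = 654.8/1.366 = 479.36; growth vs 2000 (504.14) = -4.92%.
2002: real = 665.0/1.431 = 464.71; growth vs 2001 (479.36) = -3.06%.
2003: real = 666.2/1.520 = 438.29; growth vs 2002 (464.71) = -5.69%.
2004: real = 667.8/1.594 = 418.95; growth vs 2003 (438.29) = -4.41%.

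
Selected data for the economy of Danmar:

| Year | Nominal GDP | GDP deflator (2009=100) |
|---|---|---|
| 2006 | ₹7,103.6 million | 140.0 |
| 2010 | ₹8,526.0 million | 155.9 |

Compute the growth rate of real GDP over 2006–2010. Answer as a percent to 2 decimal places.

Real GDP 2006 = 7103.6 / 1.400 = 5074.00.
Real GDP 2010 = 8526.0 / 1.559 = 5468.89.
Real growth = 5468.89 / 5074.00 − 1 = 0.0778.

7.78%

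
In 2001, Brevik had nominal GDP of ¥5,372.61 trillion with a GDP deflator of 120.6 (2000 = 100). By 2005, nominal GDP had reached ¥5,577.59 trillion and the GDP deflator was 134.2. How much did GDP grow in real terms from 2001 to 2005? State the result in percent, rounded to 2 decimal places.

Real GDP 2001 = 5372.61 / 1.206 = 4454.90.
Real GDP 2005 = 5577.59 / 1.342 = 4156.18.
Real growth = 4156.18 / 4454.90 − 1 = -0.0671.

-6.71%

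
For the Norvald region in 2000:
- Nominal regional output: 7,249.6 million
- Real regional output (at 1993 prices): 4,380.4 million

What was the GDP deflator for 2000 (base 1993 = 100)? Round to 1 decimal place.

165.5

GDP deflator = (Nominal / Real) × 100 = 7249.6 / 4380.4 × 100 = 165.50.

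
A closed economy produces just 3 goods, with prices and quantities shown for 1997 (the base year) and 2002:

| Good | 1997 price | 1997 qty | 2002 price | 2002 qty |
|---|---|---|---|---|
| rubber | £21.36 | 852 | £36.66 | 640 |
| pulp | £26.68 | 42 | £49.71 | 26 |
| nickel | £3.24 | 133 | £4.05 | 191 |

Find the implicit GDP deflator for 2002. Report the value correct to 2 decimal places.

Nominal GDP 2002 = 36.66·640 + 49.71·26 + 4.05·191 = 25528.41.
Real GDP 2002 (at 1997 prices) = 21.36·640 + 26.68·26 + 3.24·191 = 14982.92.
Deflator = Nominal/Real × 100 = 25528.41/14982.92 × 100 = 170.383.

170.38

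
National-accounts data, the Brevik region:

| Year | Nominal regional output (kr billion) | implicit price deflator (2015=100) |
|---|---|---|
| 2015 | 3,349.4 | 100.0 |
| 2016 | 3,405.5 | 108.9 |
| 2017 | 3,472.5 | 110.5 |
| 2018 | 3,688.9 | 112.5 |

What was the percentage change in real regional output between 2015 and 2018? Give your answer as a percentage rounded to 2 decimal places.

-2.10%

Real regional output 2015 = 3349.4/1.000 = 3349.40.
Real regional output 2018 = 3688.9/1.125 = 3279.02.
Change = 3279.02/3349.40 − 1 = -0.0210.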